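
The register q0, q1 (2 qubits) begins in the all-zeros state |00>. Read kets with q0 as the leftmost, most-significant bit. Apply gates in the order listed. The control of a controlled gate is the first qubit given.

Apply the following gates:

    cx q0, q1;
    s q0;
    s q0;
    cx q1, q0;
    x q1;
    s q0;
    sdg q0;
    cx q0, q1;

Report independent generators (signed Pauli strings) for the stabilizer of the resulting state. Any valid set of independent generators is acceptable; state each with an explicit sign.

One valid set of independent stabilizer generators is +ZI, -IZ (any independent generating set of the same group is equally correct).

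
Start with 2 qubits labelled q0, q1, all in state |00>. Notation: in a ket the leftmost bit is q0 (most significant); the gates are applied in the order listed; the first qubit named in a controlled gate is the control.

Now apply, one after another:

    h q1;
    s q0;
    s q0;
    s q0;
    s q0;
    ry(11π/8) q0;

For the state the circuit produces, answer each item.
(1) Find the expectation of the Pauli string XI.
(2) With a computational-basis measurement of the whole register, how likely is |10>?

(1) In the final state, XI has expectation -sqrt(sqrt(2) + 2)/2. Key observation: gates 2-5 undo each other exactly, leaving only the rest of the circuit to track.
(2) The probability of measuring |10> is sqrt(2 - sqrt(2))/8 + 1/4.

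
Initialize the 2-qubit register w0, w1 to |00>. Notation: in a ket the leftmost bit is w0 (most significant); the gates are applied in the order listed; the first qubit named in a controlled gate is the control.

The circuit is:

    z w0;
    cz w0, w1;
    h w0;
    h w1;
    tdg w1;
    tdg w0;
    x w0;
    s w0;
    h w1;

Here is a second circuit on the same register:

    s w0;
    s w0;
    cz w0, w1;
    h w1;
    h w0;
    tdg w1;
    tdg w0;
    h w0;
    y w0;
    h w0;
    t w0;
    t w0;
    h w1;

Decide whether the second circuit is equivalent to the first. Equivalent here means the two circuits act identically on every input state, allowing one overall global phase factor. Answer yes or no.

No, they are not equivalent — no single phase factor reconciles the two unitaries.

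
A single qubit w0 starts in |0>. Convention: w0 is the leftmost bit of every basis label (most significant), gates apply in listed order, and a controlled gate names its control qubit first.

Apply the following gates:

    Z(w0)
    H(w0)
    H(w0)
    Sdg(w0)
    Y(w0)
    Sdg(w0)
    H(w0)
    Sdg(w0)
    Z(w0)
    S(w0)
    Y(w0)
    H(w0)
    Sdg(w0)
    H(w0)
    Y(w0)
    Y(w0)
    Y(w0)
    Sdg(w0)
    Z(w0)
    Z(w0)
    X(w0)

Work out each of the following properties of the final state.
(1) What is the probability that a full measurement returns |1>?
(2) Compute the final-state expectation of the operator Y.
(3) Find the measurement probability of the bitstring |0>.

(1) The probability of measuring |1> is 1/2.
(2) The observable Y averages to 1.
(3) A full measurement returns |0> with probability 1/2.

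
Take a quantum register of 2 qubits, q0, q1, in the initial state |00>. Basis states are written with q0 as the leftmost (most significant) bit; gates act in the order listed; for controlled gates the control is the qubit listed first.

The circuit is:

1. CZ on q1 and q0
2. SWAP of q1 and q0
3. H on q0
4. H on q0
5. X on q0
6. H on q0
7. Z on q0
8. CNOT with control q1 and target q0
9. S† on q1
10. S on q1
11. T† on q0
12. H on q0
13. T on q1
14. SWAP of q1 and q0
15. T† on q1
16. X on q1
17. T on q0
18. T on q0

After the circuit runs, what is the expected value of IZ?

In the final state, IZ has expectation -sqrt(2)/2. Key observation: steps 4-7 multiply out to the identity, so the circuit reduces to the remaining gates.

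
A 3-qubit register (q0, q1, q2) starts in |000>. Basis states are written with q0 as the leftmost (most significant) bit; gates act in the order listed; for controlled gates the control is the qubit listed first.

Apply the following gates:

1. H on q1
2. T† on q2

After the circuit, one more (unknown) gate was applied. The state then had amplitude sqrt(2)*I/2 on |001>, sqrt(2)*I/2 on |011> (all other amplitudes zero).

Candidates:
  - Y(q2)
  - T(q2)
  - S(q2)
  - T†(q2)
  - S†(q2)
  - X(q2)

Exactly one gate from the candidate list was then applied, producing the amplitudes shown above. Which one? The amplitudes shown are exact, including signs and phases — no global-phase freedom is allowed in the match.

The applied gate was Y(q2).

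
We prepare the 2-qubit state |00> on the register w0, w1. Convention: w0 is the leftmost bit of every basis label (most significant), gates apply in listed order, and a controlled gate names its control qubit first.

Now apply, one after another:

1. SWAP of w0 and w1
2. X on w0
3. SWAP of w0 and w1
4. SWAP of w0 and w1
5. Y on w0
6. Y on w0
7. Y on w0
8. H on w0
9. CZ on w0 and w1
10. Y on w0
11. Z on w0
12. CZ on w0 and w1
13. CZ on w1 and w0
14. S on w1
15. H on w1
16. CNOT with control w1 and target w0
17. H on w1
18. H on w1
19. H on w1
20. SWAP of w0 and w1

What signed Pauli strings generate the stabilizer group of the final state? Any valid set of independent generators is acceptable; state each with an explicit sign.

The stabilizer group can be generated by +IX, +ZI, among other valid generating sets. Key observation: the block from step 18 through step 19 cancels to the identity and can be dropped.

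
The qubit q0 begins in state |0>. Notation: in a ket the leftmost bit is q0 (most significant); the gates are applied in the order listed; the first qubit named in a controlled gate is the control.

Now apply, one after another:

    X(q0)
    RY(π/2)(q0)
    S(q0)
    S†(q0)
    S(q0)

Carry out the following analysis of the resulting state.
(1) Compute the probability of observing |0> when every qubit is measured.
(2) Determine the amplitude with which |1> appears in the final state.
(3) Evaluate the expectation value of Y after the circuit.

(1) A full measurement returns |0> with probability 1/2. Key observation: the block from step 3 through step 4 cancels to the identity and can be dropped.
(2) The amplitude on |1> is sqrt(2)*I/2.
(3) The observable Y averages to -1.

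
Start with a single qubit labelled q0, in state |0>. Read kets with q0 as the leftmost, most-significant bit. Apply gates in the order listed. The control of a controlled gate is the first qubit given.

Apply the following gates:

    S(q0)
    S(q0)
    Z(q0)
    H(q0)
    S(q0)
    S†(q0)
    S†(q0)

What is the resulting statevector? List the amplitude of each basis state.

The final amplitudes are sqrt(2)/2 on |0>, -sqrt(2)*I/2 on |1>.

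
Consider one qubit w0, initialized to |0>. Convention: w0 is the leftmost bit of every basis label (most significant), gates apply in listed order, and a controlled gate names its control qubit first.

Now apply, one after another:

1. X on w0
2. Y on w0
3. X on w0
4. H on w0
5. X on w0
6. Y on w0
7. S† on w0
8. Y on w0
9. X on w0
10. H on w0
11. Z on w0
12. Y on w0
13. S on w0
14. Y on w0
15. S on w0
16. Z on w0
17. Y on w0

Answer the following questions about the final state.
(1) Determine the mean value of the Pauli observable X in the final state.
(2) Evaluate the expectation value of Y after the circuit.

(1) The observable X averages to 0.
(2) In the final state, Y has expectation -1.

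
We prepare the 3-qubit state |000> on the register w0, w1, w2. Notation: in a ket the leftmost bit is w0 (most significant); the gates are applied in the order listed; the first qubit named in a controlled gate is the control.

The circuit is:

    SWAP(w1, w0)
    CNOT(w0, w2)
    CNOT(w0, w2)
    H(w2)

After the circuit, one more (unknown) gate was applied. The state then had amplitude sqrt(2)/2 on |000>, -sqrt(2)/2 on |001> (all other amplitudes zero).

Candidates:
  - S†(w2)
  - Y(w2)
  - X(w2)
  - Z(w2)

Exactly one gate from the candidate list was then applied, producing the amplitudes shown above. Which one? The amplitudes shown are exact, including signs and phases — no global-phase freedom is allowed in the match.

It was Z(w2) that produced the state shown. Key observation: gates 2-3 undo each other exactly, leaving only the rest of the circuit to track.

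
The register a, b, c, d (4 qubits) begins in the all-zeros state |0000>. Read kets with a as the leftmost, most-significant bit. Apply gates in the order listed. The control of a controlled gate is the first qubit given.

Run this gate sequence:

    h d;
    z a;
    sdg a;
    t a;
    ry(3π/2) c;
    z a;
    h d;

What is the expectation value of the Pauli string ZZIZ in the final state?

In the final state, ZZIZ has expectation 1.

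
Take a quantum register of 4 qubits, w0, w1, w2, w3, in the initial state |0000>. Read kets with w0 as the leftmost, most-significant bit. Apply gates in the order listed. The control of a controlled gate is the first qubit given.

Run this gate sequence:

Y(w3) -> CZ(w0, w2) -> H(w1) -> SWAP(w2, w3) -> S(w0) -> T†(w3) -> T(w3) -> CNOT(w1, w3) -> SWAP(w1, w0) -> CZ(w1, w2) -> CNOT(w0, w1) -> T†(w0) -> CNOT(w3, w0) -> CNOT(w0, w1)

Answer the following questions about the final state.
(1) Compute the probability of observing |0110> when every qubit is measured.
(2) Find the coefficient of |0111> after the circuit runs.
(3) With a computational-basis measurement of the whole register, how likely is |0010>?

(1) The probability of measuring |0110> is 0.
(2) The amplitude on |0111> is sqrt(2)*exp(I*pi/4)/2.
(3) Outcome |0010> occurs with probability 1/2.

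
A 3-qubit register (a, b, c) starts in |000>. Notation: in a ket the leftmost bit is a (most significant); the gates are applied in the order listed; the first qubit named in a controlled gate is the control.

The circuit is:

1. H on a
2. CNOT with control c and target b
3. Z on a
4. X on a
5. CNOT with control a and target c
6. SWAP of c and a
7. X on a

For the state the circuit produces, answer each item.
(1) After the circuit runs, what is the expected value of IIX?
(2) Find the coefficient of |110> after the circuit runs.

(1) The observable IIX averages to 0.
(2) |110> carries amplitude 0 in the final state.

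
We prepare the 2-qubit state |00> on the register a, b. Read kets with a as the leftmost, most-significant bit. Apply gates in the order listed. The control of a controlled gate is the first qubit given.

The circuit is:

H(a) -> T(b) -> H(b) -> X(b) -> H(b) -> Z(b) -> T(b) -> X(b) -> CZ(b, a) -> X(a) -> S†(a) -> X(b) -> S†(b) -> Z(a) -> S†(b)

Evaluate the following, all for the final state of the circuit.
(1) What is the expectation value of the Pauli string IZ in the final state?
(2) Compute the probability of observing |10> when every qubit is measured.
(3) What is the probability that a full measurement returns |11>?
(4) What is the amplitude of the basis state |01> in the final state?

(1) The observable IZ averages to 1.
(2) Outcome |10> occurs with probability 1/2.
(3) Outcome |11> occurs with probability 0.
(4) |01> carries amplitude 0 in the final state.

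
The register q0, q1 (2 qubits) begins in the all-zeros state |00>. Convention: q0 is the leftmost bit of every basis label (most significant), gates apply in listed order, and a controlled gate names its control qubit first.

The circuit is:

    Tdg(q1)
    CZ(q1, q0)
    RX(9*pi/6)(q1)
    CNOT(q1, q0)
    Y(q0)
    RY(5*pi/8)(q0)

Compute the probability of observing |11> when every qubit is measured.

Outcome |11> occurs with probability sqrt(2 - sqrt(2))/8 + 1/4.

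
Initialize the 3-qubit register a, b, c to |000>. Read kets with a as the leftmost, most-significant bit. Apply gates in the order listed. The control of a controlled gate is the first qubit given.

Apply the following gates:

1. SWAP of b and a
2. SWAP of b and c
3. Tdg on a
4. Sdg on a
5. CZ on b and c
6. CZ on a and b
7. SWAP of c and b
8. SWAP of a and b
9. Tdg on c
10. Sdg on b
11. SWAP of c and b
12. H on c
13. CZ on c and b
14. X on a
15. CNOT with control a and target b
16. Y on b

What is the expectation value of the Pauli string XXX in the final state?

In the final state, XXX has expectation 0.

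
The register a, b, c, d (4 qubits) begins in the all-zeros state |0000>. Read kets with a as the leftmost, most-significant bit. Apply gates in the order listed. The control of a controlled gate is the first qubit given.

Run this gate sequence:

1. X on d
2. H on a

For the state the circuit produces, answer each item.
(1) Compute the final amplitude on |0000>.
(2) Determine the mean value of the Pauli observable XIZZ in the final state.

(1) |0000> carries amplitude 0 in the final state.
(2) The expectation value of XIZZ is -1.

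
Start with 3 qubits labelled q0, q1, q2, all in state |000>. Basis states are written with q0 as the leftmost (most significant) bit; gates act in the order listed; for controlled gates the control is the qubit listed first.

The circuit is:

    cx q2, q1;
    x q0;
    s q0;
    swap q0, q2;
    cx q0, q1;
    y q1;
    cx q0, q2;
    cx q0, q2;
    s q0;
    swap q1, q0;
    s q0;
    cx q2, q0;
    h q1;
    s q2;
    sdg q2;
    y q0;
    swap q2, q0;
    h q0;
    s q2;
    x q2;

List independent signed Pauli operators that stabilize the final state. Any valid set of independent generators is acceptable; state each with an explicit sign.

The final state is stabilized by the group generated by -XII, +IXI, +IIZ; other independent generating sets are equally valid.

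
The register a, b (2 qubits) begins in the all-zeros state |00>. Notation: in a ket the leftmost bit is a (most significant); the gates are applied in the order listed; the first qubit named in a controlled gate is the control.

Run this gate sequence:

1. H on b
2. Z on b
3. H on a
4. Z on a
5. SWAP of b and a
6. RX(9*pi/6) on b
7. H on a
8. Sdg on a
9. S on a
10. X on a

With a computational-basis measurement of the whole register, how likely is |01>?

The probability of measuring |01> is 1/2.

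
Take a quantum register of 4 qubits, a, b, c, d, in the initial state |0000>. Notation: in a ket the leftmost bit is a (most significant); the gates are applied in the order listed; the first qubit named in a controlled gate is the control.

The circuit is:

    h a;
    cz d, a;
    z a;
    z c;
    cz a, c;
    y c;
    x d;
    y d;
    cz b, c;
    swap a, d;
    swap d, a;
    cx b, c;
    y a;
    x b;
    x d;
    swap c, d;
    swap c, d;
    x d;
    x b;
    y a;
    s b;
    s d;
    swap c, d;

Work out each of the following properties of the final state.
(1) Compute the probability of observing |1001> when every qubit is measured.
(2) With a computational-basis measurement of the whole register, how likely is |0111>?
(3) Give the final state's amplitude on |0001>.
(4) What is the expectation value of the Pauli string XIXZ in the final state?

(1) Outcome |1001> occurs with probability 1/2. Key observation: gates 13-20 undo each other exactly, leaving only the rest of the circuit to track.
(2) Outcome |0111> occurs with probability 0.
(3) |0001> carries amplitude sqrt(2)/2 in the final state.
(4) The observable XIXZ averages to 0.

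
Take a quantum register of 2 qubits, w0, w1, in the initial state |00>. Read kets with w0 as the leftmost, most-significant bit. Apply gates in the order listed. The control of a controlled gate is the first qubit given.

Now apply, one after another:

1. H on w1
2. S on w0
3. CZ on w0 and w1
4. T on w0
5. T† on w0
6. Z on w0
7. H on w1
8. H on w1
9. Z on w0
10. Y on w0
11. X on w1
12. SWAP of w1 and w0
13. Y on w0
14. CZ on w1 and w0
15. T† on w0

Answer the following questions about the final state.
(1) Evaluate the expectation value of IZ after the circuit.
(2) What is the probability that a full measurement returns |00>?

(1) The observable IZ averages to -1.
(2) A full measurement returns |00> with probability 0.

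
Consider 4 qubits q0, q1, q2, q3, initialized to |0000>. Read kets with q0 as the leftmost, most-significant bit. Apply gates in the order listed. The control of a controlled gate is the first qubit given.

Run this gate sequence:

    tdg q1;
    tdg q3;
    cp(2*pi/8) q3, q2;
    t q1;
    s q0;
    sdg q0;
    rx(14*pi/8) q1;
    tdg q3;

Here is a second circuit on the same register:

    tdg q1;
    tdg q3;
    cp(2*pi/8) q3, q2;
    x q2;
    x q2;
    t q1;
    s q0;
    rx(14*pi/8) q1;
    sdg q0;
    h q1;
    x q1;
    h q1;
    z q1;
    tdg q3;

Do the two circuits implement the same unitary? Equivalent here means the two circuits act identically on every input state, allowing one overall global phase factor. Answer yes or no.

Yes, they are equivalent — the unitaries differ by at most a global phase.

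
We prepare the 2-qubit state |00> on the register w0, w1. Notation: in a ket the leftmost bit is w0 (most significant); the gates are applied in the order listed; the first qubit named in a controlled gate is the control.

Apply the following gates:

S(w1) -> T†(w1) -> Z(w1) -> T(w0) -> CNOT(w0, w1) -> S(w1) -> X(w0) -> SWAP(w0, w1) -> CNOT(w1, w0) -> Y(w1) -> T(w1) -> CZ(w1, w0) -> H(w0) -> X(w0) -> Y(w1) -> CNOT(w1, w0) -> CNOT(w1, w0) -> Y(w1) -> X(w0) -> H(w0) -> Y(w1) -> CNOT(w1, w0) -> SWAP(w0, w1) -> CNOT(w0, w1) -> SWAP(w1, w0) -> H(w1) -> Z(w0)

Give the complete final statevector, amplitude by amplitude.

The final amplitudes are 0 on |00>, 0 on |01>, -sqrt(2)/2 on |10>, sqrt(2)/2 on |11>. Key observation: the block from step 13 through step 20 cancels to the identity and can be dropped.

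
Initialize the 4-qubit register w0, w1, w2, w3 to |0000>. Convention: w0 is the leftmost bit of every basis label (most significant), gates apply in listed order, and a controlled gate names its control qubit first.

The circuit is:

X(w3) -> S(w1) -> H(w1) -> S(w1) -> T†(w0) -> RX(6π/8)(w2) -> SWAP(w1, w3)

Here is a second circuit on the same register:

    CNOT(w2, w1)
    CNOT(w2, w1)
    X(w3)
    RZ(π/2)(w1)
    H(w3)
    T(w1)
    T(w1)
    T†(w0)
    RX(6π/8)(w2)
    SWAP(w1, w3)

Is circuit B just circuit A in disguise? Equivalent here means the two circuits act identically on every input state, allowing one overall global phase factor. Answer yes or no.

No: there is an input state on which the two circuits produce genuinely different outputs (not merely differing by a phase).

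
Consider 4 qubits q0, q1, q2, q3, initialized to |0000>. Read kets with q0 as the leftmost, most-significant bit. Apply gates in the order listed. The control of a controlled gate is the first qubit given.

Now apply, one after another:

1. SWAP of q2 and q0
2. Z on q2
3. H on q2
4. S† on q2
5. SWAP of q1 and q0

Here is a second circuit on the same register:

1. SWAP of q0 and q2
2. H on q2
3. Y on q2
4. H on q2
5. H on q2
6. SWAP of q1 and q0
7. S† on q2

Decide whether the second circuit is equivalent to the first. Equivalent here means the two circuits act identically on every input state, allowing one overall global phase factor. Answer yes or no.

No — the two circuits implement different unitaries, even allowing a global phase.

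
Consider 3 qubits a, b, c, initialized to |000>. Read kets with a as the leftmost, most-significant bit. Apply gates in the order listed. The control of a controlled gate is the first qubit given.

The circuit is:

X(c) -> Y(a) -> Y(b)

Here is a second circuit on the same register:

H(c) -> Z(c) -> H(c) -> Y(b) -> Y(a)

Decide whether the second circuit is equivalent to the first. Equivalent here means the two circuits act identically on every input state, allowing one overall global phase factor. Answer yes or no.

Yes, they are equivalent — the unitaries differ by at most a global phase.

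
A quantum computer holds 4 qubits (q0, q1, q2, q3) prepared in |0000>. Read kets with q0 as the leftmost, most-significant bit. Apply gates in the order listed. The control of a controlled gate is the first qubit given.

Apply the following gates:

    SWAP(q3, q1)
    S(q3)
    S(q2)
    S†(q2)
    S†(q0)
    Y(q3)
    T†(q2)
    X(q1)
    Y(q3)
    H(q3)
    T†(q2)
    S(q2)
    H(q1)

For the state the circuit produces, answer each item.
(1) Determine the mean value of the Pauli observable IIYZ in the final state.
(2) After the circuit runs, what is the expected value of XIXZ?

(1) The observable IIYZ averages to 0. Key observation: the block from step 3 through step 4 cancels to the identity and can be dropped.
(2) The observable XIXZ averages to 0.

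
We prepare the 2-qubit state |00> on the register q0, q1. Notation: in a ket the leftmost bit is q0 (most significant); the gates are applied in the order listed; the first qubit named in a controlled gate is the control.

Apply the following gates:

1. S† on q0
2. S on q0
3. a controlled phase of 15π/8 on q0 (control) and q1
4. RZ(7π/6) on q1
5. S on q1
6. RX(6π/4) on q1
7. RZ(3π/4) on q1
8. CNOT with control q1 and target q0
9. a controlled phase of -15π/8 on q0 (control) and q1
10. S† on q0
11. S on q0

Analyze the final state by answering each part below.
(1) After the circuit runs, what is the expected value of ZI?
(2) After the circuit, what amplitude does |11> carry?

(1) In the final state, ZI has expectation 0.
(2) |11> carries amplitude -sqrt(2)*exp(5*I*pi/12)/2 in the final state.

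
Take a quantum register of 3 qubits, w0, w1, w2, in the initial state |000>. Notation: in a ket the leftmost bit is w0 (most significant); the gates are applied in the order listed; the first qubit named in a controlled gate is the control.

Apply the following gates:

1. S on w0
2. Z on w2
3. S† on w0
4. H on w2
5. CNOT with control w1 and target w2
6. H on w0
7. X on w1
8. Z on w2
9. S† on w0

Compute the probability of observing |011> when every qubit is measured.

Outcome |011> occurs with probability 1/4.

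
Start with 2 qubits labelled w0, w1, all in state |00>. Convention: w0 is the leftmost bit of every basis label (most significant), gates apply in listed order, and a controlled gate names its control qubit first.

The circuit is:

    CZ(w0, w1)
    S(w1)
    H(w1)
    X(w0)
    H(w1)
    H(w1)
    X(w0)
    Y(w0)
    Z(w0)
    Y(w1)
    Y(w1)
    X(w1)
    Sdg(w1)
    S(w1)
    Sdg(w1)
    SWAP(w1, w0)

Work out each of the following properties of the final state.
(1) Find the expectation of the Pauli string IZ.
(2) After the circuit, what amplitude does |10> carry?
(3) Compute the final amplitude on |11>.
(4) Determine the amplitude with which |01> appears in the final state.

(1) In the final state, IZ has expectation -1.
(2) The amplitude on |10> is 0.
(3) |11> carries amplitude -sqrt(2)/2 in the final state.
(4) The amplitude on |01> is -sqrt(2)*I/2.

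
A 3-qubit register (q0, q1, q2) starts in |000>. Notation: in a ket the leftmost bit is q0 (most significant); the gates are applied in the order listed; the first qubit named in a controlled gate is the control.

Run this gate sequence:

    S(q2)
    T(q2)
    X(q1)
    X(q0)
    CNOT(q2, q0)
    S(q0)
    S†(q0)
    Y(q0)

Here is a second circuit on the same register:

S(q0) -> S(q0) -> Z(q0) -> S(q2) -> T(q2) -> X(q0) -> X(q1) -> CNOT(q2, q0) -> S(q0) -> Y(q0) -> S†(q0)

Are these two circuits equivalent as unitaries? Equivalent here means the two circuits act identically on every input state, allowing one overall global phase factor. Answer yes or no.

No, they are not equivalent — no single phase factor reconciles the two unitaries.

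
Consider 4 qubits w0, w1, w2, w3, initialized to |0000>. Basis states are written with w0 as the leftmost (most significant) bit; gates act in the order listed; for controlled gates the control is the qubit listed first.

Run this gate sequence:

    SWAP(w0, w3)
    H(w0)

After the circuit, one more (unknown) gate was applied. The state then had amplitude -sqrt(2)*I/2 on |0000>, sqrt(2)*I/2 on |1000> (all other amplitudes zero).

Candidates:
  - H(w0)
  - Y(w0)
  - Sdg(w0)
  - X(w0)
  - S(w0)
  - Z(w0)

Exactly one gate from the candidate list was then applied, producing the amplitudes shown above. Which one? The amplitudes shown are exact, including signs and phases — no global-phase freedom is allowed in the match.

The unique candidate consistent with the amplitudes is Y(w0).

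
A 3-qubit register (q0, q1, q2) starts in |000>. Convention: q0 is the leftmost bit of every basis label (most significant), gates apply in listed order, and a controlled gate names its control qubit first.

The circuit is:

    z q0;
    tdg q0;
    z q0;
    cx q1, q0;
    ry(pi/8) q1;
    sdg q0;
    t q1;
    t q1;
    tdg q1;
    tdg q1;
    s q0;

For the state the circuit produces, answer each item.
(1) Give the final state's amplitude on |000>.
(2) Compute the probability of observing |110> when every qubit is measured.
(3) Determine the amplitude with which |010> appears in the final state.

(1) |000> carries amplitude cos(pi/16) in the final state.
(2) A full measurement returns |110> with probability 0.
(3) |010> carries amplitude sin(pi/16) in the final state.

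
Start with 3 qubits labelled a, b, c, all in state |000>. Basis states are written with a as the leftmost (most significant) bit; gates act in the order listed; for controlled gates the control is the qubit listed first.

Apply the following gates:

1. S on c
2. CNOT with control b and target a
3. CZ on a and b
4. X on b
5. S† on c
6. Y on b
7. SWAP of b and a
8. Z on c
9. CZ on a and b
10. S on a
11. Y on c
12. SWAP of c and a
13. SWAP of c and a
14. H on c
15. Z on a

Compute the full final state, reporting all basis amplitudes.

The final amplitudes are sqrt(2)/2 on |000>, -sqrt(2)/2 on |001>, and 0 on every other basis state. Key observation: gates 12-13 undo each other exactly, leaving only the rest of the circuit to track.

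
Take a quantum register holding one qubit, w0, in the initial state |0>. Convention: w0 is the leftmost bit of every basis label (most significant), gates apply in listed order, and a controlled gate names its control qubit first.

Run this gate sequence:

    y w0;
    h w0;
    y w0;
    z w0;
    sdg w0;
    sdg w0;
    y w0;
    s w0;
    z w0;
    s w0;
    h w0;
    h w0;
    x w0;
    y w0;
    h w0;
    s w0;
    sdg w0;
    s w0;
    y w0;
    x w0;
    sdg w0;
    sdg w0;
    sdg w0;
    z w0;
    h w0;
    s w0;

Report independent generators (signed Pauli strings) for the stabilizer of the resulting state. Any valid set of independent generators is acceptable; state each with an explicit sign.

One valid set of independent stabilizer generators is +Y (any independent generating set of the same group is equally correct).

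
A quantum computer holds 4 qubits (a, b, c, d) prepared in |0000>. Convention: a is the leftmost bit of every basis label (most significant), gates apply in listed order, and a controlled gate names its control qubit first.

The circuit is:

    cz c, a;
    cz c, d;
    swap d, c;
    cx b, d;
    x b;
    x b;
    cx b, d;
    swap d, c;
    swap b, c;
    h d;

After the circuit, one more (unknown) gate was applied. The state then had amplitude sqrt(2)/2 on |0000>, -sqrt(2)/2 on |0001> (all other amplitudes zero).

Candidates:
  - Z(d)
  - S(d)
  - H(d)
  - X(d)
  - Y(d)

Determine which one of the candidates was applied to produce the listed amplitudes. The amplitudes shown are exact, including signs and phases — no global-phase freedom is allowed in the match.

The applied gate was Z(d). Key observation: gates 3-8 undo each other exactly, leaving only the rest of the circuit to track.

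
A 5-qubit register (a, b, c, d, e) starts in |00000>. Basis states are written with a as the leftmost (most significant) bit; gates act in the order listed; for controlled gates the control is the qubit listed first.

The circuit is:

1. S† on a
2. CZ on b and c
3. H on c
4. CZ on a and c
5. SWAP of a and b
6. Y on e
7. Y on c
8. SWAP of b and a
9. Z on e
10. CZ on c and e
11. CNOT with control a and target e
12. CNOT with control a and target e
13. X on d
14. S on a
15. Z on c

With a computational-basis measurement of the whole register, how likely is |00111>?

Outcome |00111> occurs with probability 1/2. Key observation: the block from step 11 through step 12 cancels to the identity and can be dropped.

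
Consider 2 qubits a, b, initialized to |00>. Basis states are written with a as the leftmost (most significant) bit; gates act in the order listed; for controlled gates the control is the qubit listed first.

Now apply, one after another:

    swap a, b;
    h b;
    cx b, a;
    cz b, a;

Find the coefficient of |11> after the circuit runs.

The amplitude on |11> is -sqrt(2)/2.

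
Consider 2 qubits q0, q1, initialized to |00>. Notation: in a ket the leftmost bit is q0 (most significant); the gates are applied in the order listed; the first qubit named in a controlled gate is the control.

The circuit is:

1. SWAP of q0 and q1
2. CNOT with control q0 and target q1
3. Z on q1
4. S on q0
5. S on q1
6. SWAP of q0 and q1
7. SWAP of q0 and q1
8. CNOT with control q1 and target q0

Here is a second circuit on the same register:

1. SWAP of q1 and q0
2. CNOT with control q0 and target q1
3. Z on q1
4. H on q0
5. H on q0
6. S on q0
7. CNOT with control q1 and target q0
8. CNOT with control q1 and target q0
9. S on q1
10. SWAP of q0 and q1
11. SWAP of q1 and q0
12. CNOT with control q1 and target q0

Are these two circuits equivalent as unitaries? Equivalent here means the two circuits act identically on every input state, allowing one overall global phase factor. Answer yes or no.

Yes, they are equivalent — the unitaries differ by at most a global phase.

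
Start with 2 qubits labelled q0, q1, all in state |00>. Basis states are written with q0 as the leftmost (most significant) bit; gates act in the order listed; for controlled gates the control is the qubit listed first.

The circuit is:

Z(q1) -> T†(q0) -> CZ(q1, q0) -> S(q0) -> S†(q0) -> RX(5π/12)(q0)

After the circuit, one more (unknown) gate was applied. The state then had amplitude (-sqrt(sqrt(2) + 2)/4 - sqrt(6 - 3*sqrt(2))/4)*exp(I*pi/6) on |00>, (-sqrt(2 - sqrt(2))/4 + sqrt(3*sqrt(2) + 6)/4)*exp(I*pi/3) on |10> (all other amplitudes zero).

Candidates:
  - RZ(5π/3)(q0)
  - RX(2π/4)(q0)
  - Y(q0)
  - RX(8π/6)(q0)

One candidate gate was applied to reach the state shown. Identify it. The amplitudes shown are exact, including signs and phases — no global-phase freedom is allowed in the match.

The unique candidate consistent with the amplitudes is RZ(5π/3)(q0). Key observation: gates 4-5 undo each other exactly, leaving only the rest of the circuit to track.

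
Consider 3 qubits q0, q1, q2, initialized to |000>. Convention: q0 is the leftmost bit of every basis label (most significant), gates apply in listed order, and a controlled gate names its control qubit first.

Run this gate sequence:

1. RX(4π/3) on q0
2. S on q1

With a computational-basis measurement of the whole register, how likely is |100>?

The probability of measuring |100> is 3/4.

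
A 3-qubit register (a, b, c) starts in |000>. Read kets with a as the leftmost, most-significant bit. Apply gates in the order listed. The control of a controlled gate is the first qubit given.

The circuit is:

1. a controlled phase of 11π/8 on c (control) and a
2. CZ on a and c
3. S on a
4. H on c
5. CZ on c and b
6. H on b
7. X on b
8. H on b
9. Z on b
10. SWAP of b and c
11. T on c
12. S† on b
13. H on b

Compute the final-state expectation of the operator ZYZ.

The observable ZYZ averages to 1.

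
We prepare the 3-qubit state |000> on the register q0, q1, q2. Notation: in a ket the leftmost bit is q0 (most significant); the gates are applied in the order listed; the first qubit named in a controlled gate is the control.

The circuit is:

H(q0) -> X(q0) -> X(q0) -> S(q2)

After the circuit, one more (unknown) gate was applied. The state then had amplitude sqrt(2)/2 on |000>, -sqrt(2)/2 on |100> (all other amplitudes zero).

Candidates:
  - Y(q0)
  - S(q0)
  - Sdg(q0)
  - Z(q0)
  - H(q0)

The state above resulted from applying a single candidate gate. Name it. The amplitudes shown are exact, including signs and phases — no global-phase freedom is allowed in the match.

It was Z(q0) that produced the state shown. Key observation: gates 2-3 undo each other exactly, leaving only the rest of the circuit to track.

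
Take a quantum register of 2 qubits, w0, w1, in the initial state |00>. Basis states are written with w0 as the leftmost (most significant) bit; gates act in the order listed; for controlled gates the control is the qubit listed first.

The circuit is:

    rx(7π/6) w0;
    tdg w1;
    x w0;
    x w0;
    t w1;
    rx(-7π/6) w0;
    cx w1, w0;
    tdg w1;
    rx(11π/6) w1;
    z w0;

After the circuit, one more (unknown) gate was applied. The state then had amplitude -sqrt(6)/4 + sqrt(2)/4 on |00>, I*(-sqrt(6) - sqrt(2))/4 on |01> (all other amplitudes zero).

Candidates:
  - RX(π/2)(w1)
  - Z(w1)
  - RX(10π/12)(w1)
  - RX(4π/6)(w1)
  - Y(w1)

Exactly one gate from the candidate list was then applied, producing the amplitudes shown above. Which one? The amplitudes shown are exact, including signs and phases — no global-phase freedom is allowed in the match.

It was Y(w1) that produced the state shown. Key observation: gates 1-6 undo each other exactly, leaving only the rest of the circuit to track.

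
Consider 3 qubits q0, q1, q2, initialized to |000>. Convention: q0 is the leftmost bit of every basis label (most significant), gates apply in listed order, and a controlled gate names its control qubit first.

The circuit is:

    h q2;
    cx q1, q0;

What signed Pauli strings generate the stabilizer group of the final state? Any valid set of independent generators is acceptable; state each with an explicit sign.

The final state is stabilized by the group generated by +IIX, +ZII, +IZI; other independent generating sets are equally valid.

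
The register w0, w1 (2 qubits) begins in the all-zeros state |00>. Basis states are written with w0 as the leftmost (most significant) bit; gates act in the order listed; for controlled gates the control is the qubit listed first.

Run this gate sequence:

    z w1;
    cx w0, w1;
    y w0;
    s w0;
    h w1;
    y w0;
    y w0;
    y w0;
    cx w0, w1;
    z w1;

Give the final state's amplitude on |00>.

The amplitude on |00> is sqrt(2)*I/2.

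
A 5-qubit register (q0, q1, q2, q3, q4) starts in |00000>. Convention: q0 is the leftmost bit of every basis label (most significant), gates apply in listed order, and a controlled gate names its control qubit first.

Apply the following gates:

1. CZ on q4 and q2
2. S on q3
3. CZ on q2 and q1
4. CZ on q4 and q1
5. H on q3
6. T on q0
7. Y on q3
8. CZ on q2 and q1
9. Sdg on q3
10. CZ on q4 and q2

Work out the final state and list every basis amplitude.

The resulting statevector has amplitude -sqrt(2)*I/2 on |00000>, sqrt(2)/2 on |00010>, and 0 on every other basis state.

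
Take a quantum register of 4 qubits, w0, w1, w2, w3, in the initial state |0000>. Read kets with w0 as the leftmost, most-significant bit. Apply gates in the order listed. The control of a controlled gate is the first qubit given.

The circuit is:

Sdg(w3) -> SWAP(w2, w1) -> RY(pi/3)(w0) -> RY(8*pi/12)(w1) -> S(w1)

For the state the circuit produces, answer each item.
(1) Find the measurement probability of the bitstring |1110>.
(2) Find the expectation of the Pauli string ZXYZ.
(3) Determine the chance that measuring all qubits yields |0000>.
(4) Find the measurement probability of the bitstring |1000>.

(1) Outcome |1110> occurs with probability 0.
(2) The observable ZXYZ averages to 0.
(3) Outcome |0000> occurs with probability 3/16.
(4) Outcome |1000> occurs with probability 1/16.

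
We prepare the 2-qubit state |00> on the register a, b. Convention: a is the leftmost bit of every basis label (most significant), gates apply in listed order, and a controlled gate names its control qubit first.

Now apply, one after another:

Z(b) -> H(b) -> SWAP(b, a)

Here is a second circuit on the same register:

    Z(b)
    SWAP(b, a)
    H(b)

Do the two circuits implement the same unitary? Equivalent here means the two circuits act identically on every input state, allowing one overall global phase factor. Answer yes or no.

No, they are not equivalent — no single phase factor reconciles the two unitaries.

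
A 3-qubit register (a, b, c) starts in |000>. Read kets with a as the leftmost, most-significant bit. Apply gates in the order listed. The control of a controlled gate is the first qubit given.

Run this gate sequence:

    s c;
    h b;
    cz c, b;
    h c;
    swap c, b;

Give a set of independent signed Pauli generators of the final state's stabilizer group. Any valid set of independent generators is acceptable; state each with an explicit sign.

One valid set of independent stabilizer generators is +IXI, +IIX, +ZII (any independent generating set of the same group is equally correct).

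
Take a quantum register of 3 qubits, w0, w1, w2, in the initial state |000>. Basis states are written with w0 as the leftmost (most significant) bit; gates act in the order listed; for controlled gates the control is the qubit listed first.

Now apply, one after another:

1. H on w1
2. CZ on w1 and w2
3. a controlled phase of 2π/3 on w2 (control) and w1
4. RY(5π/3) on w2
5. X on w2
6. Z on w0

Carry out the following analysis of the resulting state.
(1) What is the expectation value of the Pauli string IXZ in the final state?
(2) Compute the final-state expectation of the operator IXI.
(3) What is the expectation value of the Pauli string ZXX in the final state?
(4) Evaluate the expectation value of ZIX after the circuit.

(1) In the final state, IXZ has expectation -1/2.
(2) In the final state, IXI has expectation 1.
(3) The expectation value of ZXX is -sqrt(3)/2.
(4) The observable ZIX averages to -sqrt(3)/2.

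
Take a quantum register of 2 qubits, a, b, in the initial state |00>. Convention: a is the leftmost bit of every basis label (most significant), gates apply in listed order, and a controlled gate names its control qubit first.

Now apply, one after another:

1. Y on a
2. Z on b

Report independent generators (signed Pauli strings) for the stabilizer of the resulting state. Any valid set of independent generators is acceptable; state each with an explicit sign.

The stabilizer group can be generated by -ZI, +IZ, among other valid generating sets.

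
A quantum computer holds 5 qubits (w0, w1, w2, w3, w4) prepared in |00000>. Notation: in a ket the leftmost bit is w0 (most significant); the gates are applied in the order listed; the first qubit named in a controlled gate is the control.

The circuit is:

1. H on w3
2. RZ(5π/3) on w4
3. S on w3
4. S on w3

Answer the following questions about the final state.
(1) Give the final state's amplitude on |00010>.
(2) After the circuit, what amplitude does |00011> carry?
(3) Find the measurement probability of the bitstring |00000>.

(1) |00010> carries amplitude sqrt(2)*exp(I*pi/6)/2 in the final state.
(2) |00011> carries amplitude 0 in the final state.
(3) A full measurement returns |00000> with probability 1/2.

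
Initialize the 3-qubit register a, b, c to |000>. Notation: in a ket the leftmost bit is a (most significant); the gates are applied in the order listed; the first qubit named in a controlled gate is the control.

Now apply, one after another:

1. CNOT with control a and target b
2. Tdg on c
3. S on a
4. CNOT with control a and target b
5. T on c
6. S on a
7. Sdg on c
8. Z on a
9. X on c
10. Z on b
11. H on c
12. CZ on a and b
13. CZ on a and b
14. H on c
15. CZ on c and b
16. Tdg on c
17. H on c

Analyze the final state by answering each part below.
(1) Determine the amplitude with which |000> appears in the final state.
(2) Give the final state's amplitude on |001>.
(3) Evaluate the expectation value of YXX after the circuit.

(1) The amplitude on |000> is -sqrt(2)*exp(3*I*pi/4)/2. Key observation: the block from step 11 through step 14 cancels to the identity and can be dropped.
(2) The amplitude on |001> is sqrt(2)*exp(3*I*pi/4)/2.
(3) The expectation value of YXX is 0.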